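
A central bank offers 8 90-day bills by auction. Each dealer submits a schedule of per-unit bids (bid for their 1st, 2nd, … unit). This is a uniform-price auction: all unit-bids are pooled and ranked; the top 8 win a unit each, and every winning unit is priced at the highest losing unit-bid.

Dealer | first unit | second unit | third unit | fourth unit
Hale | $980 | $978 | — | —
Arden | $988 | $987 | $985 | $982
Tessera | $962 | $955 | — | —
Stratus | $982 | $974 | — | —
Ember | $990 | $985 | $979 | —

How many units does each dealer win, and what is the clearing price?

Arden 4, Ember 2, Hale 1, Stratus 1; clearing price $979

Merging the schedules and taking the best 8: 990 (Ember-1), 988 (Arden-1), 987 (Arden-2), 985 (Arden-3), 985 (Ember-2), 982 (Arden-4), 982 (Stratus-1), 980 (Hale-1)
First bid not allocated: $979.
Allocation: Arden 4, Ember 2, Hale 1, Stratus 1.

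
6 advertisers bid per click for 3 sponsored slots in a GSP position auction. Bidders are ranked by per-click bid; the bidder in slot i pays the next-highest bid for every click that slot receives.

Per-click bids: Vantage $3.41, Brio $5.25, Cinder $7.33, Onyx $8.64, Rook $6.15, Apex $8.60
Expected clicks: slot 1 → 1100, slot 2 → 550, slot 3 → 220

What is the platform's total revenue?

Total revenue: $14844.50

Ranked by bid: $8.64 (Onyx) > $8.60 (Apex) > $7.33 (Cinder) > $6.15 (Rook) > …
Slot 1: Onyx pays $8.60 × 1100 = $9460.00
Slot 2: Apex pays $7.33 × 550 = $4031.50
Slot 3: Cinder pays $6.15 × 220 = $1353.00
Total = $14844.50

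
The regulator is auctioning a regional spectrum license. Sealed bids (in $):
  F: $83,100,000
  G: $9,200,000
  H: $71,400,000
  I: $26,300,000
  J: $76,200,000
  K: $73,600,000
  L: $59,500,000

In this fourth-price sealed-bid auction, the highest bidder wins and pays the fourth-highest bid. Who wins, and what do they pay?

Fourth-price sealed-bid auction: the highest bidder wins and pays the fourth-highest bid.
Sorting bids: 83,100,000 (F) > 76,200,000 (J) > 73,600,000 (K) > 71,400,000 (H) > 59,500,000 (L) > 26,300,000 (I) > …
F wins; payment is bid #4 in the ranking = $71,400,000.

F pays $71,400,000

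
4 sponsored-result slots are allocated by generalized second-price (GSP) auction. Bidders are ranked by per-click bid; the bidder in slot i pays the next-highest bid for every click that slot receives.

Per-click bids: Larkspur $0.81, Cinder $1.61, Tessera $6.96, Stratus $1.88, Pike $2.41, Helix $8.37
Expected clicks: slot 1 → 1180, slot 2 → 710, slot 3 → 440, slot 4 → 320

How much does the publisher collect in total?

Ranked by bid: $8.37 (Helix) > $6.96 (Tessera) > $2.41 (Pike) > $1.88 (Stratus) > $1.61 (Cinder) > …
Slot 1: Helix pays $6.96 × 1180 = $8212.80
Slot 2: Tessera pays $2.41 × 710 = $1711.10
Slot 3: Pike pays $1.88 × 440 = $827.20
Slot 4: Stratus pays $1.61 × 320 = $515.20
Total = $11266.30

Total revenue: $11266.30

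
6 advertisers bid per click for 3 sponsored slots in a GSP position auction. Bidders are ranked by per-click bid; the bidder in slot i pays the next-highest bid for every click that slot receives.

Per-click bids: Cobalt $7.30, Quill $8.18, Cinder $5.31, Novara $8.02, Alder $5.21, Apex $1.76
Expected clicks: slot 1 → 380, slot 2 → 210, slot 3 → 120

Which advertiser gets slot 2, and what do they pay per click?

Novara; $7.30 per click

Ranked by bid: $8.18 (Quill) > $8.02 (Novara) > $7.30 (Cobalt) > $5.31 (Cinder) > …
Slot 2 goes to the second-ranked bidder, Novara, who pays the next bid down: $7.30/click.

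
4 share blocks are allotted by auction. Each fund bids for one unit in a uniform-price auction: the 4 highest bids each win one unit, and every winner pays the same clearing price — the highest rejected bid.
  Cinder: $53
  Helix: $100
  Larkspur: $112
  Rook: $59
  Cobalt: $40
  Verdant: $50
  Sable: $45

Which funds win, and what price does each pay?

Bids ranked high→low: 112 (Larkspur), 100 (Helix), 59 (Rook), 53 (Cinder), 50 (Verdant), 45 (Sable), …
Winners (4 units): Larkspur, Helix, Rook, Cinder.
Clearing price = highest rejected bid = $50.

Larkspur, Helix, Rook, Cinder; each pays $50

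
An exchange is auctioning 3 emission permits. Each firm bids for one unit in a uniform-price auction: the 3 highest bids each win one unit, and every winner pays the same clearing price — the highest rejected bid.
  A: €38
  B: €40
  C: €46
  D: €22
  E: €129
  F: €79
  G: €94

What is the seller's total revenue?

Sorting: 129 (E), 94 (G), 79 (F), 46 (C), 40 (B), …
The 3 highest are E, G, F.
Highest unsuccessful bid: €46 → clearing price.
Total revenue = 3 × €46 = €138.

Total revenue: €138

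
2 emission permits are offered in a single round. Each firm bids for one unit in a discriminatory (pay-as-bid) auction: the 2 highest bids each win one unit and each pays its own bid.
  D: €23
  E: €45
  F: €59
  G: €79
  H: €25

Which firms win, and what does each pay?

G €79, F €59

Ordering the bids: 79 (G), 59 (F), 45 (E), 25 (H), …
Top 2: G, F.
Each winner pays its own bid: G €79, F €59.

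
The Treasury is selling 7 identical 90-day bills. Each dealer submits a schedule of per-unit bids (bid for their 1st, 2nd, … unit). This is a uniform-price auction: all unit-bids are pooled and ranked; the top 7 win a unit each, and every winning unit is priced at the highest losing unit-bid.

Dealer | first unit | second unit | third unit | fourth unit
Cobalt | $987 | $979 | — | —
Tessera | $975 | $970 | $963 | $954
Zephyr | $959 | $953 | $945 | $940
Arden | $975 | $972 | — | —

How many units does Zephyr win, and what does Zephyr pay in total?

Pooled unit-bids ranked (top 7): 987 (Cobalt-1), 979 (Cobalt-2), 975 (Tessera-1), 975 (Arden-1), 972 (Arden-2), 970 (Tessera-2), 963 (Tessera-3)
Highest rejected unit-bid = $959.
Zephyr wins 0 unit(s) at $959 each.

Zephyr: 0 units, pays $0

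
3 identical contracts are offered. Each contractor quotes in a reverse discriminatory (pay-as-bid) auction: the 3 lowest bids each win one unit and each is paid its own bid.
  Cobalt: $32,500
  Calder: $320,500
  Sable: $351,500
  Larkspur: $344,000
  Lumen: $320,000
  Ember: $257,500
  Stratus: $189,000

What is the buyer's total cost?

Sorting: 32,500 (Cobalt), 189,000 (Stratus), 257,500 (Ember), 320,000 (Lumen), 320,500 (Calder), …
The 3 lowest are Cobalt, Stratus, Ember.
Total cost = 32,500 + 189,000 + 257,500 = $479,000.

Total cost: $479,000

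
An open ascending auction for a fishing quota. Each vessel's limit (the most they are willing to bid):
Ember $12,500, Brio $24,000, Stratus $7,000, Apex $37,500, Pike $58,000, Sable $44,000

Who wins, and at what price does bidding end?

Pike wins at $44,000

Rule: the price rises until one bidder remains; the winner pays the price at which the last rival dropped out.
Limits in order: 58,000 (Pike) > 44,000 (Sable) > 37,500 (Apex) > 24,000 (Brio) > 12,500 (Ember) > 7,000 (Stratus)
Sable is the last rival to drop out, at $44,000; Pike remains and wins at that price.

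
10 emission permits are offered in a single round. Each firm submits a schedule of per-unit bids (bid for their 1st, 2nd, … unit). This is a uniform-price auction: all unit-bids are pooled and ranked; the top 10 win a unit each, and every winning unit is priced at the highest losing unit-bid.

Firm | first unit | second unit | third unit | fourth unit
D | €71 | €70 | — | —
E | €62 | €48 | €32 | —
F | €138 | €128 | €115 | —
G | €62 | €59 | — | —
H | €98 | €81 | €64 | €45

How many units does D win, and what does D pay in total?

D: 2 units, pays €118

Merging the schedules and taking the best 10: 138 (F-1), 128 (F-2), 115 (F-3), 98 (H-1), 81 (H-2), 71 (D-1), 70 (D-2), 64 (H-3), 62 (E-1), 62 (G-1)
The (k+1)-th unit-bid is €59.
D wins 2 unit(s) at €59 each.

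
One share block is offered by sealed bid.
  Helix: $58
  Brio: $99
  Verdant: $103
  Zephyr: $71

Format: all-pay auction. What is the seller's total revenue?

Sorting bids: 103 (Verdant) > 99 (Brio) > 71 (Zephyr) > 58 (Helix)
Verdant wins with the top bid; all bids are sunk regardless.
Every bidder forfeits their bid regardless of winning.
Revenue = 58 + 99 + 103 + 71 = $331.

Total revenue: $331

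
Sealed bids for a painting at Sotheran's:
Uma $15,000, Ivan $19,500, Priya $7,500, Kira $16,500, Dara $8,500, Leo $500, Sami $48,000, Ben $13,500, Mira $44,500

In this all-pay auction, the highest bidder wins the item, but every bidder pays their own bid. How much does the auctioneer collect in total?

Total revenue: $173,500

Rule: the highest bidder wins the item, but every bidder pays their own bid.
Sorting bids: 48,000 (Sami) > 44,500 (Mira) > 19,500 (Ivan) > 16,500 (Kira) > 15,000 (Uma) > 13,500 (Ben) > …
Every bidder forfeits their bid regardless of winning.
Revenue = 15,000 + 19,500 + 7,500 + 16,500 + 8,500 + 500 + 48,000 + 13,500 + 44,500 = $173,500.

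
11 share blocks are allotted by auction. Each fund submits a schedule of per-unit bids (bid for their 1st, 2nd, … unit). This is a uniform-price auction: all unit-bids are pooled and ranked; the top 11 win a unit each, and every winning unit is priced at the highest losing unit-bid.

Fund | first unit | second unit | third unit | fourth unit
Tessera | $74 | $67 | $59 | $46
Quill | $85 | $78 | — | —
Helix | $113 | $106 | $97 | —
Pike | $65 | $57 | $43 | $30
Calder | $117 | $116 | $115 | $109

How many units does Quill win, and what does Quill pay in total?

Pooled unit-bids ranked (top 11): 117 (Calder-1), 116 (Calder-2), 115 (Calder-3), 113 (Helix-1), 109 (Calder-4), 106 (Helix-2), 97 (Helix-3), 85 (Quill-1), 78 (Quill-2), 74 (Tessera-1), 67 (Tessera-2)
First bid not allocated: $65.
Quill wins 2 unit(s) at $65 each.

Quill: 2 units, pays $130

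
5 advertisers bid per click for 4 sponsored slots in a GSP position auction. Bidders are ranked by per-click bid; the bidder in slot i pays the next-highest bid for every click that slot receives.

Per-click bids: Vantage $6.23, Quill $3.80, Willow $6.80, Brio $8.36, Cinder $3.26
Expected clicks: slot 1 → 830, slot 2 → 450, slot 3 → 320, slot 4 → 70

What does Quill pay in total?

Quill pays $228.20

Sorting advertisers: $8.36 (Brio) > $6.80 (Willow) > $6.23 (Vantage) > $3.80 (Quill) > $3.26 (Cinder)
Quill holds slot 4 → pays next bid $3.26 × 70 clicks = $228.20.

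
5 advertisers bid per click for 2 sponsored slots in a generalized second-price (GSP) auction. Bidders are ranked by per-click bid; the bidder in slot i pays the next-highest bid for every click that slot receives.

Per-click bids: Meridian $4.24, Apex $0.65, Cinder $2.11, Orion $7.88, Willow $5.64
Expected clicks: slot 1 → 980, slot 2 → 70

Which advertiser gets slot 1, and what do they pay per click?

Orion; $5.64 per click

Per-click bids in order: $7.88 (Orion) > $5.64 (Willow) > $4.24 (Meridian) > …
Slot 1 goes to the first-ranked bidder, Orion, who pays the next bid down: $5.64/click.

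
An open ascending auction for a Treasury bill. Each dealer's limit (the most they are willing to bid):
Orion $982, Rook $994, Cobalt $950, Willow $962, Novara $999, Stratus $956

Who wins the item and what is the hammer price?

Sorting limits: 999 (Novara) > 994 (Rook) > 982 (Orion) > 962 (Willow) > 956 (Stratus) > 950 (Cobalt)
Rook is the last rival to drop out, at $994; Novara remains and wins at that price.

Novara wins at $994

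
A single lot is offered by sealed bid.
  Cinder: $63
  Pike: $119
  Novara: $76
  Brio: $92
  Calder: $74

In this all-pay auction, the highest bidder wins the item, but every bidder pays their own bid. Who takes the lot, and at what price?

Rule: the highest bidder wins the item, but every bidder pays their own bid.
Sorting bids: 119 (Pike) > 92 (Brio) > 76 (Novara) > 74 (Calder) > 63 (Cinder)
Pike is highest and takes the item; every bidder forfeits their bid.

Pike pays $119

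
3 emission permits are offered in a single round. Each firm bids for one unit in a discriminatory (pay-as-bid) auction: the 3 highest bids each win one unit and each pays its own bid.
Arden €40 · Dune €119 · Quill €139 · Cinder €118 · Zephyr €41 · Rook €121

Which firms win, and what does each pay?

Quill €139, Rook €121, Dune €119

Ordering the bids: 139 (Quill), 121 (Rook), 119 (Dune), 118 (Cinder), 41 (Zephyr), …
Top 3: Quill, Rook, Dune.
Each winner pays its own bid: Quill €139, Rook €121, Dune €119.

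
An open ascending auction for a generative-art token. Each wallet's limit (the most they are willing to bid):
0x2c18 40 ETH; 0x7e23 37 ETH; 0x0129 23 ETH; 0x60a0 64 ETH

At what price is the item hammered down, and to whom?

Limits ranked: 64 (0x60a0) > 40 (0x2c18) > 37 (0x7e23) > 23 (0x0129)
Bidding ends when 0x2c18 exits at 40 ETH; 0x60a0 takes it.

0x60a0 wins at 40 ETH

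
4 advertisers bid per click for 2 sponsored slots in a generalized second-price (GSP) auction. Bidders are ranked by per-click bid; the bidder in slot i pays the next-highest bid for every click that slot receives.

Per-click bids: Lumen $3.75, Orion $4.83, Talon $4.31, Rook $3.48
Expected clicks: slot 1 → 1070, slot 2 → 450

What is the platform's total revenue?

Total revenue: $6299.20

Sorting advertisers: $4.83 (Orion) > $4.31 (Talon) > $3.75 (Lumen) > …
Slot 1: Orion pays $4.31 × 1070 = $4611.70
Slot 2: Talon pays $3.75 × 450 = $1687.50
Total = $6299.20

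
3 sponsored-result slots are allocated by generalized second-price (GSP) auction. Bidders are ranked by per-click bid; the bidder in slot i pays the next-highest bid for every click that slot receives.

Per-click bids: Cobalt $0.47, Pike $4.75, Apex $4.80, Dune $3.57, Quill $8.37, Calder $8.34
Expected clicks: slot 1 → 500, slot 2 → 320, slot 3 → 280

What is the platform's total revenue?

Sorting advertisers: $8.37 (Quill) > $8.34 (Calder) > $4.80 (Apex) > $4.75 (Pike) > …
Slot 1: Quill pays $8.34 × 500 = $4170.00
Slot 2: Calder pays $4.80 × 320 = $1536.00
Slot 3: Apex pays $4.75 × 280 = $1330.00
Total = $7036.00

Total revenue: $7036.00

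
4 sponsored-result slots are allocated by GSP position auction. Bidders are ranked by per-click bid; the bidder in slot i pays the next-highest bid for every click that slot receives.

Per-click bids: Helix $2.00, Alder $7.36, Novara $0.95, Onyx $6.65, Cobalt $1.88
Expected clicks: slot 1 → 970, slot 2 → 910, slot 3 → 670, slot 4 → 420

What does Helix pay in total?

Ranked by bid: $7.36 (Alder) > $6.65 (Onyx) > $2.00 (Helix) > $1.88 (Cobalt) > $0.95 (Novara)
Helix holds slot 3 → pays next bid $1.88 × 670 clicks = $1259.60.

Helix pays $1259.60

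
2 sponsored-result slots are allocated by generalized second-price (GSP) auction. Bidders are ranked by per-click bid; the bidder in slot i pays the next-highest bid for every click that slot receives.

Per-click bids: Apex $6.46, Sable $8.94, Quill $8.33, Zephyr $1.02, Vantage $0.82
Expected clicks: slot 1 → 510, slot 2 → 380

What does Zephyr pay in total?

Zephyr pays $0.00

Ranked by bid: $8.94 (Sable) > $8.33 (Quill) > $6.46 (Apex) > …
Zephyr ranks below slot 2 → no slot, pays nothing.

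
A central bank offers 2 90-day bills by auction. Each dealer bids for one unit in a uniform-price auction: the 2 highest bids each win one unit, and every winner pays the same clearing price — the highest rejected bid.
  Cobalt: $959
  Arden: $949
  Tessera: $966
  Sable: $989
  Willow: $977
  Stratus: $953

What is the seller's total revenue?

Total revenue: $1,932

Sorting: 989 (Sable), 977 (Willow), 966 (Tessera), 959 (Cobalt), …
The 2 highest are Sable, Willow.
Clearing price = highest rejected bid = $966.
Total revenue = 2 × $966 = $1,932.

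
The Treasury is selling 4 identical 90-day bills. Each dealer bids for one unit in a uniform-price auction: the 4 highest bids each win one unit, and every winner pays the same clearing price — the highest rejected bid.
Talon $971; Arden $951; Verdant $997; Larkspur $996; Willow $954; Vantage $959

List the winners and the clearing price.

Verdant, Larkspur, Talon, Vantage; each pays $954

Sorting: 997 (Verdant), 996 (Larkspur), 971 (Talon), 959 (Vantage), 954 (Willow), 951 (Arden)
Top 4: Verdant, Larkspur, Talon, Vantage.
First losing bid is Willow's $954, which sets the uniform price.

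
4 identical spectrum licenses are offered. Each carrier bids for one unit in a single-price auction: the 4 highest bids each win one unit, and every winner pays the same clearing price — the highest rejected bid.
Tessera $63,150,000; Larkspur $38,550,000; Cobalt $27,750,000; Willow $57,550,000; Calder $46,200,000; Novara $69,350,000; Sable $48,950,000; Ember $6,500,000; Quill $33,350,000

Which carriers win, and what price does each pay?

Bids ranked high→low: 69,350,000 (Novara), 63,150,000 (Tessera), 57,550,000 (Willow), 48,950,000 (Sable), 46,200,000 (Calder), 38,550,000 (Larkspur), …
The 4 highest are Novara, Tessera, Willow, Sable.
First losing bid is Calder's $46,200,000, which sets the uniform price.

Novara, Tessera, Willow, Sable; each pays $46,200,000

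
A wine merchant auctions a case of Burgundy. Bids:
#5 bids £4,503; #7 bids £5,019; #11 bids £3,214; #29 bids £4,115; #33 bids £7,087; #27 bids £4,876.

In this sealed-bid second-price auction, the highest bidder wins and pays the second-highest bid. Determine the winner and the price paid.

Sorting bids: 7,087 (#33) > 5,019 (#7) > 4,876 (#27) > 4,503 (#5) > 4,115 (#29) > 3,214 (#11)
#33 wins with the highest bid; price is set by the runner-up at £5,019.

#33 pays £5,019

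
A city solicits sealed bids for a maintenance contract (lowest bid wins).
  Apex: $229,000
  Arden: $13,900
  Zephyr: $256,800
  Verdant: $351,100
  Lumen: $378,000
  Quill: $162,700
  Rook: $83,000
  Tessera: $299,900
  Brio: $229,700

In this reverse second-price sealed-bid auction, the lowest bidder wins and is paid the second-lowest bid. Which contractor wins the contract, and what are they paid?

Arden is paid $83,000

Sorting bids: 13,900 (Arden) < 83,000 (Rook) < 162,700 (Quill) < 229,000 (Apex) < 229,700 (Brio) < 256,800 (Zephyr) < …
Arden wins with the lowest bid; price is set by the runner-up at $83,000.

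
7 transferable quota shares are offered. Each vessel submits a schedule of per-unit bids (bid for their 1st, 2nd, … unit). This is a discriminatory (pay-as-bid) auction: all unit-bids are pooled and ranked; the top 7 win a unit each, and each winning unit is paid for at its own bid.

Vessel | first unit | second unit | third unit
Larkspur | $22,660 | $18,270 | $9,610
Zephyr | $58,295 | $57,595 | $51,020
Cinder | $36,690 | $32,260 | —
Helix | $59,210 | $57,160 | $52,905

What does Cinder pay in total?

All unit-bids, highest first — top 7: 59,210 (Helix-1), 58,295 (Zephyr-1), 57,595 (Zephyr-2), 57,160 (Helix-2), 52,905 (Helix-3), 51,020 (Zephyr-3), 36,690 (Cinder-1)
Next rejected bid: $32,260 (not a price — pay-as-bid).
Cinder's winning unit-bids: 36,690 = $36,690.

Cinder pays $36,690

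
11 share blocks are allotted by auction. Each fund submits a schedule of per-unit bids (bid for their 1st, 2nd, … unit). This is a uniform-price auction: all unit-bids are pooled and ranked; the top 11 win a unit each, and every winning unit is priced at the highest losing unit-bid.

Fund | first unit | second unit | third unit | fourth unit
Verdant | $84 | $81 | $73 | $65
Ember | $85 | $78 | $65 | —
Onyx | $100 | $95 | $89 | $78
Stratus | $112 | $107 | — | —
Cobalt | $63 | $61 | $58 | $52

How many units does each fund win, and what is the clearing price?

Ember 2, Onyx 4, Stratus 2, Verdant 3; clearing price $65

Merging the schedules and taking the best 11: 112 (Stratus-1), 107 (Stratus-2), 100 (Onyx-1), 95 (Onyx-2), 89 (Onyx-3), 85 (Ember-1), 84 (Verdant-1), 81 (Verdant-2), 78 (Ember-2), 78 (Onyx-4), 73 (Verdant-3)
The (k+1)-th unit-bid is $65.
Allocation: Ember 2, Onyx 4, Stratus 2, Verdant 3.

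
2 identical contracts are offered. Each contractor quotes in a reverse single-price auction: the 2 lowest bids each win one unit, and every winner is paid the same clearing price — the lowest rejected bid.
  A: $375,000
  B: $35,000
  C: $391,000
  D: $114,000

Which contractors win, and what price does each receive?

B, D; each is paid $375,000

Sorting: 35,000 (B), 114,000 (D), 375,000 (A), 391,000 (C)
The 2 lowest are B, D.
Clearing price = lowest rejected bid = $375,000.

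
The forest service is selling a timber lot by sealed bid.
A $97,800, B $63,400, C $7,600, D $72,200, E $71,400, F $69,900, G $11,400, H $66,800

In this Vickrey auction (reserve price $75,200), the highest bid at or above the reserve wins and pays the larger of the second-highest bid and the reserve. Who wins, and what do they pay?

Rule: the highest bid at or above the reserve wins and pays the larger of the second-highest bid and the reserve.
Bids ranked: 97,800 (A) > 72,200 (D) > 71,400 (E) > 69,900 (F) > 66,800 (H) > 63,400 (B) > …
A has the top bid at or above the reserve ($97,800).
max(second-highest $72,200, reserve $75,200) = $75,200.

A pays $75,200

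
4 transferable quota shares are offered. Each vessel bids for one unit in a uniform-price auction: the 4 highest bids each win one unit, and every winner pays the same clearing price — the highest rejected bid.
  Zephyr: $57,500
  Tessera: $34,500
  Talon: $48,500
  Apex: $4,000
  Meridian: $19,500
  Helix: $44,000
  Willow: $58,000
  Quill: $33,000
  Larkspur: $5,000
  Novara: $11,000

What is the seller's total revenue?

Sorting: 58,000 (Willow), 57,500 (Zephyr), 48,500 (Talon), 44,000 (Helix), 34,500 (Tessera), 33,000 (Quill), …
Top 4: Willow, Zephyr, Talon, Helix.
Clearing price = highest rejected bid = $34,500.
Total revenue = 4 × $34,500 = $138,000.

Total revenue: $138,000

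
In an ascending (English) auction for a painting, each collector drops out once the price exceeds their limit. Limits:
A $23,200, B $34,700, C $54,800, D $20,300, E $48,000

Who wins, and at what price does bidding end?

Rule: the price rises until one bidder remains; the winner pays the price at which the last rival dropped out.
Sorting limits: 54,800 (C) > 48,000 (E) > 34,700 (B) > 23,200 (A) > 20,300 (D)
E is the last rival to drop out, at $48,000; C remains and wins at that price.

C wins at $48,000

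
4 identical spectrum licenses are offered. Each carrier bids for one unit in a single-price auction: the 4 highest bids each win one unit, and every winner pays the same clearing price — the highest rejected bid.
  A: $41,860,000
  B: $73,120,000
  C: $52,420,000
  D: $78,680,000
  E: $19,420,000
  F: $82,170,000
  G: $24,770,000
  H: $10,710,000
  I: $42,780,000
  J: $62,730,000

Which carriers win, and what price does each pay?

Sorting: 82,170,000 (F), 78,680,000 (D), 73,120,000 (B), 62,730,000 (J), 52,420,000 (C), 42,780,000 (I), …
The 4 highest are F, D, B, J.
Highest unsuccessful bid: $52,420,000 → clearing price.

F, D, B, J; each pays $52,420,000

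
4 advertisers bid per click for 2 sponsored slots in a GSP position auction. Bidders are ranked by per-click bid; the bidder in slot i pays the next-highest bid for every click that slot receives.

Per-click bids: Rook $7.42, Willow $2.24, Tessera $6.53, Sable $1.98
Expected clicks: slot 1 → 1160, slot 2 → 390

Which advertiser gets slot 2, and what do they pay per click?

Ranked by bid: $7.42 (Rook) > $6.53 (Tessera) > $2.24 (Willow) > …
Slot 2 goes to the second-ranked bidder, Tessera, who pays the next bid down: $2.24/click.

Tessera; $2.24 per click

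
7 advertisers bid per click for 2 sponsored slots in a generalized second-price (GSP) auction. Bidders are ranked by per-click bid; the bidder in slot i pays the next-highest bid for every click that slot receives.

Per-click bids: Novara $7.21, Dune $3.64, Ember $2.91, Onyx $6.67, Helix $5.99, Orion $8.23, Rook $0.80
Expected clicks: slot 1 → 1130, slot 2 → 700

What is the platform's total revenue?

Total revenue: $12816.30

Ranked by bid: $8.23 (Orion) > $7.21 (Novara) > $6.67 (Onyx) > …
Slot 1: Orion pays $7.21 × 1130 = $8147.30
Slot 2: Novara pays $6.67 × 700 = $4669.00
Total = $12816.30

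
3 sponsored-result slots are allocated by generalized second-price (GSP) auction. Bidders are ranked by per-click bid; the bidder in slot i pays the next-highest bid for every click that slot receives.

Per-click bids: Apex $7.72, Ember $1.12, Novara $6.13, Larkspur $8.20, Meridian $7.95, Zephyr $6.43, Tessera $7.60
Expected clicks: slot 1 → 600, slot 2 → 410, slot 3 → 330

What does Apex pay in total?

Per-click bids in order: $8.20 (Larkspur) > $7.95 (Meridian) > $7.72 (Apex) > $7.60 (Tessera) > …
Apex holds slot 3 → pays next bid $7.60 × 330 clicks = $2508.00.

Apex pays $2508.00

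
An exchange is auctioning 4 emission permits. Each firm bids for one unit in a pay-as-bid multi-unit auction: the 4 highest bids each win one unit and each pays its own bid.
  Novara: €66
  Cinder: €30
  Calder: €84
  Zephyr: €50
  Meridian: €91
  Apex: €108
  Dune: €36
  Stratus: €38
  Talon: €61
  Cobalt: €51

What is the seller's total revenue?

Bids ranked high→low: 108 (Apex), 91 (Meridian), 84 (Calder), 66 (Novara), 61 (Talon), 51 (Cobalt), …
The 4 highest are Apex, Meridian, Calder, Novara.
Total revenue = 108 + 91 + 84 + 66 = €349.

Total revenue: €349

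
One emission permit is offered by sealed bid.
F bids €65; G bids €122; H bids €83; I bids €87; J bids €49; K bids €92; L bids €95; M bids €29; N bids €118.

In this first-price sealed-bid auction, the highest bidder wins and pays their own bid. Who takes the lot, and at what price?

Bids ranked: 122 (G) > 118 (N) > 95 (L) > 92 (K) > 87 (I) > 83 (H) > …
G has the highest bid and pays exactly that: €122.

G pays €122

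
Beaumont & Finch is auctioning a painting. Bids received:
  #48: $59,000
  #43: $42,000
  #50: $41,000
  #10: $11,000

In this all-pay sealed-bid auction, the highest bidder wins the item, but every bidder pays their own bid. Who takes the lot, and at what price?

Bids in order: 59,000 (#48) > 42,000 (#43) > 41,000 (#50) > 11,000 (#10)
#48 is highest and takes the item; every bidder forfeits their bid.

#48 pays $59,000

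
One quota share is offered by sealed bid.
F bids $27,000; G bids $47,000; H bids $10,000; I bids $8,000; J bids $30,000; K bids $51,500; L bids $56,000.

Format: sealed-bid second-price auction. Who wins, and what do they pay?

Bids in order: 56,000 (L) > 51,500 (K) > 47,000 (G) > 30,000 (J) > 27,000 (F) > 10,000 (H) > …
Second-price: L pays K's bid of $51,500.

L pays $51,500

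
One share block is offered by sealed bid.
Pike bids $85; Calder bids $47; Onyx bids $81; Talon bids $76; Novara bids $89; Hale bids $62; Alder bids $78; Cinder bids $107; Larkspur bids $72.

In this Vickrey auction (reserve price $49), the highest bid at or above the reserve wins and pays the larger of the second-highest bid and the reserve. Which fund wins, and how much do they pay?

Cinder pays $89

Rule: the highest bid at or above the reserve wins and pays the larger of the second-highest bid and the reserve.
Bids ranked: 107 (Cinder) > 89 (Novara) > 85 (Pike) > 81 (Onyx) > 78 (Alder) > 76 (Talon) > …
Highest eligible bid: Cinder at $107.
max(second-highest $89, reserve $49) = $89; the reserve does not bind.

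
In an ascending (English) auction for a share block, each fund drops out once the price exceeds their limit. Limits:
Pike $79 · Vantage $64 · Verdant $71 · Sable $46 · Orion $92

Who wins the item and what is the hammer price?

Open ascending-bid auction: the price rises until one bidder remains; the winner pays the price at which the last rival dropped out.
Sorting limits: 92 (Orion) > 79 (Pike) > 71 (Verdant) > 64 (Vantage) > 46 (Sable)
Once the price passes $79, only Orion is left; the hammer falls at Pike's limit of $79.

Orion wins at $79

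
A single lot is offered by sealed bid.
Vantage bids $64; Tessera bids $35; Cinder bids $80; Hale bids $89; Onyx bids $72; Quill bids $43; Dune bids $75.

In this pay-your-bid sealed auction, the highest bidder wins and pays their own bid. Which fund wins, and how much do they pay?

Bids ranked: 89 (Hale) > 80 (Cinder) > 75 (Dune) > 72 (Onyx) > 64 (Vantage) > 43 (Quill) > …
Hale is highest → pays own bid, $89.

Hale pays $89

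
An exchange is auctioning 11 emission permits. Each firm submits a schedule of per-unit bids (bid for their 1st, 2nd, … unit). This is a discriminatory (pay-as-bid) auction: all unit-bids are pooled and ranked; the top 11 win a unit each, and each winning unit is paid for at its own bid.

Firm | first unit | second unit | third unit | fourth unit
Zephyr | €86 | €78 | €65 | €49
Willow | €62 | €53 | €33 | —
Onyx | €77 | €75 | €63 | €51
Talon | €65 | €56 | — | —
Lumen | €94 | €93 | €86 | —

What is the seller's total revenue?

Total revenue: €844

Merging the schedules and taking the best 11: 94 (Lumen-1), 93 (Lumen-2), 86 (Zephyr-1), 86 (Lumen-3), 78 (Zephyr-2), 77 (Onyx-1), 75 (Onyx-2), 65 (Zephyr-3), 65 (Talon-1), 63 (Onyx-3), 62 (Willow-1)
Next rejected bid: €56 (not a price — pay-as-bid).
Each winning unit pays its own bid.
Revenue = 94 + 93 + 86 + 86 + 78 + 77 + 75 + 65 + 65 + 63 + 62 = €844.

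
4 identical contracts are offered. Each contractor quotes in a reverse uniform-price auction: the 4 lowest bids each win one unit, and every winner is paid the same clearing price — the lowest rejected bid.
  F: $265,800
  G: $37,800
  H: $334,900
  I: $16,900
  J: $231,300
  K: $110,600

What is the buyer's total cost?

Total cost: $1,063,200

Bids ranked low→high: 16,900 (I), 37,800 (G), 110,600 (K), 231,300 (J), 265,800 (F), 334,900 (H)
Winners (4 units): I, G, K, J.
Lowest unsuccessful bid: $265,800 → clearing price.
Total cost = 4 × $265,800 = $1,063,200.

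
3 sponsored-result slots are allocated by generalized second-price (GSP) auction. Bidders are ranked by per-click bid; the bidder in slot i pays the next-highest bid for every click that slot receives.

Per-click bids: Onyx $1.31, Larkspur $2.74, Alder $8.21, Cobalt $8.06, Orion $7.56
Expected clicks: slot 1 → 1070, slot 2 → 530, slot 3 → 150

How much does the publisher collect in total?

Per-click bids in order: $8.21 (Alder) > $8.06 (Cobalt) > $7.56 (Orion) > $2.74 (Larkspur) > …
Slot 1: Alder pays $8.06 × 1070 = $8624.20
Slot 2: Cobalt pays $7.56 × 530 = $4006.80
Slot 3: Orion pays $2.74 × 150 = $411.00
Total = $13042.00

Total revenue: $13042.00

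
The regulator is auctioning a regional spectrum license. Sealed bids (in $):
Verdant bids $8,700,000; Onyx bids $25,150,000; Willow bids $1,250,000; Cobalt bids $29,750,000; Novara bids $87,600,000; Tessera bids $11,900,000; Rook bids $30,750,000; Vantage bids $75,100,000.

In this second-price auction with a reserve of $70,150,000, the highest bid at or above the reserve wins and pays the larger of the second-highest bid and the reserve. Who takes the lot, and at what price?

Rule: the highest bid at or above the reserve wins and pays the larger of the second-highest bid and the reserve.
Bids in order: 87,600,000 (Novara) > 75,100,000 (Vantage) > 30,750,000 (Rook) > 29,750,000 (Cobalt) > 25,150,000 (Onyx) > 11,900,000 (Tessera) > …
Highest eligible bid: Novara at $87,600,000.
max(second-highest $75,100,000, reserve $70,150,000) = $75,100,000; the reserve does not bind.

Novara pays $75,100,000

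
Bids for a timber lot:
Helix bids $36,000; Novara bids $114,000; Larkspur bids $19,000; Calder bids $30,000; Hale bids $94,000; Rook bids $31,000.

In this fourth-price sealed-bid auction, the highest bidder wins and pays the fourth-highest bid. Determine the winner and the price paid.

Fourth-price sealed-bid auction: the highest bidder wins and pays the fourth-highest bid.
Sorting bids: 114,000 (Novara) > 94,000 (Hale) > 36,000 (Helix) > 31,000 (Rook) > 30,000 (Calder) > 19,000 (Larkspur)
Novara wins; payment is bid #4 in the ranking = $31,000.

Novara pays $31,000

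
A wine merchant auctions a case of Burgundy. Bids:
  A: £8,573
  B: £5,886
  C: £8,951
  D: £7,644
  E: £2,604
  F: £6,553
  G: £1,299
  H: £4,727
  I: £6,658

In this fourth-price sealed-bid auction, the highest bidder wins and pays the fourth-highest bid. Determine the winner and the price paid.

Bids in order: 8,951 (C) > 8,573 (A) > 7,644 (D) > 6,658 (I) > 6,553 (F) > 5,886 (B) > …
C wins; payment is bid #4 in the ranking = £6,658.

C pays £6,658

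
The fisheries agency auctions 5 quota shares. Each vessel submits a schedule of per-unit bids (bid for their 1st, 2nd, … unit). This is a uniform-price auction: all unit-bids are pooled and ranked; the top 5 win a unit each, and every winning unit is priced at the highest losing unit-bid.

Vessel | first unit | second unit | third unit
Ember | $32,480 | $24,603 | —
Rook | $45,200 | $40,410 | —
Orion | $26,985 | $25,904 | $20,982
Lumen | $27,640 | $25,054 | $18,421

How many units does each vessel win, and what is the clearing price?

Ember 1, Lumen 1, Orion 1, Rook 2; clearing price $25,904

All unit-bids, highest first — top 5: 45,200 (Rook-1), 40,410 (Rook-2), 32,480 (Ember-1), 27,640 (Lumen-1), 26,985 (Orion-1)
The (k+1)-th unit-bid is $25,904.
Allocation: Ember 1, Lumen 1, Orion 1, Rook 2.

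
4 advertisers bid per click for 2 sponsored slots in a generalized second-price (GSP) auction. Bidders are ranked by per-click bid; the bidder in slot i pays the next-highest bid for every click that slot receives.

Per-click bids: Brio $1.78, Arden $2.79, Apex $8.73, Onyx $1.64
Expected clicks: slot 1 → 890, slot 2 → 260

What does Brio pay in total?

Per-click bids in order: $8.73 (Apex) > $2.79 (Arden) > $1.78 (Brio) > …
Brio ranks below slot 2 → no slot, pays nothing.

Brio pays $0.00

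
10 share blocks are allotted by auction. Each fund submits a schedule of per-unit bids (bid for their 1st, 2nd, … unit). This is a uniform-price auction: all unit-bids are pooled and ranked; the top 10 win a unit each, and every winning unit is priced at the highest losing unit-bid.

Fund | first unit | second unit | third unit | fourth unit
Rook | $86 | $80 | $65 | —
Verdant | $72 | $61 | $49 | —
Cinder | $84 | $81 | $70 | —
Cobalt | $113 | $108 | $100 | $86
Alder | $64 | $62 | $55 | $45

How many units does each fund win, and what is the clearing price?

Cinder 3, Cobalt 4, Rook 2, Verdant 1; clearing price $65

Merging the schedules and taking the best 10: 113 (Cobalt-1), 108 (Cobalt-2), 100 (Cobalt-3), 86 (Rook-1), 86 (Cobalt-4), 84 (Cinder-1), 81 (Cinder-2), 80 (Rook-2), 72 (Verdant-1), 70 (Cinder-3)
First bid not allocated: $65.
Allocation: Cinder 3, Cobalt 4, Rook 2, Verdant 1.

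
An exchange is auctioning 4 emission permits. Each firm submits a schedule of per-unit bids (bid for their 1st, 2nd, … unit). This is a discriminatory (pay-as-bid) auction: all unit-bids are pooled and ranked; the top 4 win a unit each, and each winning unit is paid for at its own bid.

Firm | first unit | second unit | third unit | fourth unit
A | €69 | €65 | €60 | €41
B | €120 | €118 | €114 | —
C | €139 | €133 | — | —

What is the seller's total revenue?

All unit-bids, highest first — top 4: 139 (C-1), 133 (C-2), 120 (B-1), 118 (B-2)
Next rejected bid: €114 (not a price — pay-as-bid).
Each winning unit pays its own bid.
Revenue = 139 + 133 + 120 + 118 = €510.

Total revenue: €510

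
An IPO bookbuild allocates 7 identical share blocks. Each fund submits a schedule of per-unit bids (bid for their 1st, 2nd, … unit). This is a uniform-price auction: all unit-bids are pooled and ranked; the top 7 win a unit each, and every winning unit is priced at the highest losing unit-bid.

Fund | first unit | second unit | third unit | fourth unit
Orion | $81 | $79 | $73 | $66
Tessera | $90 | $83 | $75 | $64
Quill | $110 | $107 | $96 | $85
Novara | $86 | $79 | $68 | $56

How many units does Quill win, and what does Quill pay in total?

All unit-bids, highest first — top 7: 110 (Quill-1), 107 (Quill-2), 96 (Quill-3), 90 (Tessera-1), 86 (Novara-1), 85 (Quill-4), 83 (Tessera-2)
First bid not allocated: $81.
Quill wins 4 unit(s) at $81 each.

Quill: 4 units, pays $324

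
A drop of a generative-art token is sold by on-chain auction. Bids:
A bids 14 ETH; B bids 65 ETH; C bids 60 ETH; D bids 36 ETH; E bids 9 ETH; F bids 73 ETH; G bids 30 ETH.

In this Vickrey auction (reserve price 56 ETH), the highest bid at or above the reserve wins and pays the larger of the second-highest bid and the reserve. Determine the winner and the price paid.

F pays 65 ETH

Sorting bids: 73 (F) > 65 (B) > 60 (C) > 36 (D) > 30 (G) > 14 (A) > …
Highest eligible bid: F at 73 ETH.
max(second-highest 65 ETH, reserve 56 ETH) = 65 ETH; the reserve does not bind.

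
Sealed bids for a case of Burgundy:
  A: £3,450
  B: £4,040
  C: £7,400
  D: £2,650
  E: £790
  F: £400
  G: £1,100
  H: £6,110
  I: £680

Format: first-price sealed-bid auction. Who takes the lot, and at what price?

C pays £7,400

Bids ranked: 7,400 (C) > 6,110 (H) > 4,040 (B) > 3,450 (A) > 2,650 (D) > 1,100 (G) > …
C has the highest bid and pays exactly that: £7,400.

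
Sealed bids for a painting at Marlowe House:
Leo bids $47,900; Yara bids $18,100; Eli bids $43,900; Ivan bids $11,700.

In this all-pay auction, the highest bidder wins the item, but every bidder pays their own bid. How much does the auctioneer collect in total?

Total revenue: $121,600

Sorting bids: 47,900 (Leo) > 43,900 (Eli) > 18,100 (Yara) > 11,700 (Ivan)
Every bidder forfeits their bid regardless of winning.
Revenue = 47,900 + 18,100 + 43,900 + 11,700 = $121,600.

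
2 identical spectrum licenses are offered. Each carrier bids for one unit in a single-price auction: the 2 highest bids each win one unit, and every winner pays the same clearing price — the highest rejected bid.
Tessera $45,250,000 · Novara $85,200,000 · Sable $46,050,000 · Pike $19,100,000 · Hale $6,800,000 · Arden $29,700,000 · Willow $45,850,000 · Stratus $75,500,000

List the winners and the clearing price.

Novara, Stratus; each pays $46,050,000

Sorting: 85,200,000 (Novara), 75,500,000 (Stratus), 46,050,000 (Sable), 45,850,000 (Willow), …
Winners (2 units): Novara, Stratus.
Clearing price = highest rejected bid = $46,050,000.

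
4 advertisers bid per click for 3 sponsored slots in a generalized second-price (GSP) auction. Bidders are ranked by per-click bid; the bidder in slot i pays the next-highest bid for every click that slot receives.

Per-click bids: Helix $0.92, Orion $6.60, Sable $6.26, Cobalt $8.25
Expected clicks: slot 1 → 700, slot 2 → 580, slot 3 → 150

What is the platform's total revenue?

Total revenue: $8388.80

Per-click bids in order: $8.25 (Cobalt) > $6.60 (Orion) > $6.26 (Sable) > $0.92 (Helix)
Slot 1: Cobalt pays $6.60 × 700 = $4620.00
Slot 2: Orion pays $6.26 × 580 = $3630.80
Slot 3: Sable pays $0.92 × 150 = $138.00
Total = $8388.80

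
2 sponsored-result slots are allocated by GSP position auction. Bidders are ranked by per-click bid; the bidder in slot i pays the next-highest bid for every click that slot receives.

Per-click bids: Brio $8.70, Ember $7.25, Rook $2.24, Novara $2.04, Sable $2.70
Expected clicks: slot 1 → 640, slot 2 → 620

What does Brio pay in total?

Brio pays $4640.00

Sorting advertisers: $8.70 (Brio) > $7.25 (Ember) > $2.70 (Sable) > …
Brio holds slot 1 → pays next bid $7.25 × 640 clicks = $4640.00.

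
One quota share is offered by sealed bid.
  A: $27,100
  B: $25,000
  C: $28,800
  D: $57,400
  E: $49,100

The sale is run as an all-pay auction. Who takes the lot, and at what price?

Bids ranked: 57,400 (D) > 49,100 (E) > 28,800 (C) > 27,100 (A) > 25,000 (B)
D is highest and takes the item; every bidder forfeits their bid.

D pays $57,400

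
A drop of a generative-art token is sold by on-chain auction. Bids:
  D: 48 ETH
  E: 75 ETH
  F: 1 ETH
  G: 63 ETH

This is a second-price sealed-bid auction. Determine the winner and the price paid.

E pays 63 ETH

Bids in order: 75 (E) > 63 (G) > 48 (D) > 1 (F)
E is highest; pays the second-highest bid, 63 ETH.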